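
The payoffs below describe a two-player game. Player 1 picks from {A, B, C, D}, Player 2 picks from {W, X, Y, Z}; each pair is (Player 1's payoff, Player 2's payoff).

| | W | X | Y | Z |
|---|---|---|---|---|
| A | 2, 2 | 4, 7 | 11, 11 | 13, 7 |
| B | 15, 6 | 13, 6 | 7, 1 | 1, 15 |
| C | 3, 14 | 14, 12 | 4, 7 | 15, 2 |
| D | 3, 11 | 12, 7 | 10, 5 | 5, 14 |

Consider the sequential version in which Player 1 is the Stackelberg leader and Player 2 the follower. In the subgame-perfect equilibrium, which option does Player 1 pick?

Player 2 best-responds to each possible Player 1 move:
- A → Player 2 plays Y (best of 2, 7, 11, 7); Player 1 gets 11.
- B → Player 2 plays Z (best of 6, 6, 1, 15); Player 1 gets 1.
- C → Player 2 plays W (best of 14, 12, 7, 2); Player 1 gets 3.
- D → Player 2 plays Z (best of 11, 7, 5, 14); Player 1 gets 5.
Maximizing over 11, 1, 3, 5, Player 1 chooses A. Subgame-perfect outcome: (A, Y) with payoffs (11, 11).

A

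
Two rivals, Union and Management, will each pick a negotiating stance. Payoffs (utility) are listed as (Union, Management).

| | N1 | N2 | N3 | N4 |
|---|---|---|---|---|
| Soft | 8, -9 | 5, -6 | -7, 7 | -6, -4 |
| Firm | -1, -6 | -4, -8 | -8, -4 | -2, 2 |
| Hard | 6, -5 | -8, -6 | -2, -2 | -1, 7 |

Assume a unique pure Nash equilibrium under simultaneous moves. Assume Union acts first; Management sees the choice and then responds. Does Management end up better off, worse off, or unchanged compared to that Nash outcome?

Management best-responds to each possible Union move:
- Soft: Management compares -9, -6, 7, -4 and picks N3; Union would get -7.
- Firm: Management compares -6, -8, -4, 2 and picks N4; Union would get -2.
- Hard: Management compares -5, -6, -2, 7 and picks N4; Union would get -1.
Union's induced payoffs are -7, -2, -1, so Union commits to Hard. Subgame-perfect outcome: (Hard, N4) with payoffs (-1, 7).
Under simultaneous play:
Union's best replies: N1→Soft; N2→Soft; N3→Hard; N4→Hard.
Management's best replies: Soft→N3; Firm→N4; Hard→N4.
Only (Hard, N4) has each player best-responding; Nash payoffs (-1, 7).
Management earns 7 sequentially versus 7 at the Nash outcome: unchanged.

unchanged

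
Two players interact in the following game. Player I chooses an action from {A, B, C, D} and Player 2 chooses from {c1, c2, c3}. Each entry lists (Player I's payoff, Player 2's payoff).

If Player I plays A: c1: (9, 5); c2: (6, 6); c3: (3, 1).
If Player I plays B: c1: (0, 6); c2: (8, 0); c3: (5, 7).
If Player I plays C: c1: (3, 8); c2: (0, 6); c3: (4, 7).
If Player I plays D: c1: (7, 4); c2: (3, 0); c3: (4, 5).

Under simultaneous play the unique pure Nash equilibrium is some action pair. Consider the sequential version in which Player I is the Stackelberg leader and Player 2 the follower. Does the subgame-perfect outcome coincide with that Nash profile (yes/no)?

Player 2 best-responds to each possible Player I move:
- A → Player 2 plays c2 (best of 5, 6, 1); Player I gets 6.
- B → Player 2 plays c3 (best of 6, 0, 7); Player I gets 5.
- C → Player 2 plays c1 (best of 8, 6, 7); Player I gets 3.
- D → Player 2 plays c3 (best of 4, 0, 5); Player I gets 4.
Player I's induced payoffs are 6, 5, 3, 4, so Player I commits to A. Subgame-perfect outcome: (A, c2) with payoffs (6, 6).
For the simultaneous game, intersect best replies.
Player I's best replies: c1→A; c2→B; c3→B.
Player 2's best replies: A→c2; B→c3; C→c1; D→c3.
Only (B, c3) has each player best-responding; Nash payoffs (5, 7).
Sequential outcome (A, c2) differs from the Nash profile (B, c3).

no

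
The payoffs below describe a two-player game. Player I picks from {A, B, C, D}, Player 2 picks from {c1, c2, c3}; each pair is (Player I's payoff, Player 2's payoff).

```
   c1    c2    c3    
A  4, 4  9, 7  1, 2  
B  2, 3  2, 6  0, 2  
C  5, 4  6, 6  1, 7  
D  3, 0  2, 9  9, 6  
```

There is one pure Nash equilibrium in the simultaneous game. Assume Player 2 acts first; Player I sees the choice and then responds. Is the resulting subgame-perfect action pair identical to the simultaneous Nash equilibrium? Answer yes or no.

Player I best-responds to each possible Player 2 move:
- c1 → Player I plays C (best of 4, 2, 5, 3); Player 2 gets 4.
- c2 → Player I plays A (best of 9, 2, 6, 2); Player 2 gets 7.
- c3 → Player I plays D (best of 1, 0, 1, 9); Player 2 gets 6.
Among 4, 7, 6, the best is 7 at c2. Subgame-perfect outcome: (A, c2) with payoffs (9, 7).
Now find the simultaneous Nash equilibrium.
Player I's best replies: c1→C; c2→A; c3→D.
Player 2's best replies: A→c2; B→c2; C→c3; D→c2.
Only (A, c2) has each player best-responding; Nash payoffs (9, 7).
Sequential outcome (A, c2) coincides with the Nash profile (A, c2).

yes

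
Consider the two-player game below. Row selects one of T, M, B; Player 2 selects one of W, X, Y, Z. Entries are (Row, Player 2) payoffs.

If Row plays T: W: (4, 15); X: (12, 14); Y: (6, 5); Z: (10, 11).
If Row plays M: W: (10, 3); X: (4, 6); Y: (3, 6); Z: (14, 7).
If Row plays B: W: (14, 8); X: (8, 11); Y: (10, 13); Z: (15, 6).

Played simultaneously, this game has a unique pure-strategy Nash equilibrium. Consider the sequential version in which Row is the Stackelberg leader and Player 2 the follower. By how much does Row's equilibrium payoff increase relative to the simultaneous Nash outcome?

Backward induction with Row moving first.
- T → Player 2 plays W (best of 15, 14, 5, 11); Row gets 4.
- M → Player 2 plays Z (best of 3, 6, 6, 7); Row gets 14.
- B → Player 2 plays Y (best of 8, 11, 13, 6); Row gets 10.
Maximizing over 4, 14, 10, Row chooses M. Subgame-perfect outcome: (M, Z) with payoffs (14, 7).
For the simultaneous game, intersect best replies.
Row's best replies: W→B; X→T; Y→B; Z→B.
Player 2's best replies: T→W; M→Z; B→Y.
Only (B, Y) has each player best-responding; Nash payoffs (10, 13).
Row's commitment gain: 14 − 10 = 4.

4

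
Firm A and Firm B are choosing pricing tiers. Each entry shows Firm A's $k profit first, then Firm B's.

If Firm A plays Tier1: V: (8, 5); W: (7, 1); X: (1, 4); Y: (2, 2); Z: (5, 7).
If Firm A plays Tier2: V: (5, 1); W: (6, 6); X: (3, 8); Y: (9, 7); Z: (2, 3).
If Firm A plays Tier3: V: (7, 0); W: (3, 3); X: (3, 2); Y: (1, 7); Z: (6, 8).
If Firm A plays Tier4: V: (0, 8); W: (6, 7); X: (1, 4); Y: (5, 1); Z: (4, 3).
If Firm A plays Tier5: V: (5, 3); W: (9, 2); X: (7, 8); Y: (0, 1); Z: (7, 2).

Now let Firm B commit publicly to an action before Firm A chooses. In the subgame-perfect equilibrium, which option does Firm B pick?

X

Solve by backward induction (Firm B leads).
- V → Firm A plays Tier1 (best of 8, 5, 7, 0, 5); Firm B gets 5.
- W → Firm A plays Tier5 (best of 7, 6, 3, 6, 9); Firm B gets 2.
- X → Firm A plays Tier5 (best of 1, 3, 3, 1, 7); Firm B gets 8.
- Y → Firm A plays Tier2 (best of 2, 9, 1, 5, 0); Firm B gets 7.
- Z → Firm A plays Tier5 (best of 5, 2, 6, 4, 7); Firm B gets 2.
Among 5, 2, 8, 7, 2, the best is 8 at X. Subgame-perfect outcome: (Tier5, X) with payoffs (7, 8).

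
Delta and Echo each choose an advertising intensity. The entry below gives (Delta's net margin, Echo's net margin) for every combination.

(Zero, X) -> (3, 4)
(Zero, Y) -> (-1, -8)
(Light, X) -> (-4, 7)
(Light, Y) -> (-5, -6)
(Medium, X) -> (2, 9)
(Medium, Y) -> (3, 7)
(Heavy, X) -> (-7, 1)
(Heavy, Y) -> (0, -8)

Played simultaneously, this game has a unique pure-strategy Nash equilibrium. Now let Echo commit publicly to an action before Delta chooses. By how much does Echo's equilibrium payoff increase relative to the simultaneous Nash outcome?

Backward induction with Echo moving first.
- X: Delta compares 3, -4, 2, -7 and picks Zero; Echo would get 4.
- Y: Delta compares -1, -5, 3, 0 and picks Medium; Echo would get 7.
Among 4, 7, the best is 7 at Y. Subgame-perfect outcome: (Medium, Y) with payoffs (3, 7).
For the simultaneous game, intersect best replies.
Delta's best replies: X→Zero; Y→Medium.
Echo's best replies: Zero→X; Light→X; Medium→X; Heavy→X.
The unique mutual best reply is (Zero, X), giving (3, 4).
Echo's commitment gain: 7 − 4 = 3.

3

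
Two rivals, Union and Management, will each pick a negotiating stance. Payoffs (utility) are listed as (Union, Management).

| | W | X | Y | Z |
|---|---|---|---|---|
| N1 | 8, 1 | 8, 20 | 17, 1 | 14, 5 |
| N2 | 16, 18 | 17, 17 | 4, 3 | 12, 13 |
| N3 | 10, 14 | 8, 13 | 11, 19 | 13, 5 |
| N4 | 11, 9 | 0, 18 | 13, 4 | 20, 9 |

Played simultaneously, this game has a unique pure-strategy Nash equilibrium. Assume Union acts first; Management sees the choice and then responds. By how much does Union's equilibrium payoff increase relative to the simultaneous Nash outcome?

0

Work backward from Management's decision.
- N1: BR = X, leader payoff 8.
- N2: BR = W, leader payoff 16.
- N3: BR = Y, leader payoff 11.
- N4: BR = X, leader payoff 0.
Maximizing over 8, 16, 11, 0, Union chooses N2. Subgame-perfect outcome: (N2, W) with payoffs (16, 18).
Under simultaneous play:
Union's best replies: W→N2; X→N2; Y→N1; Z→N4.
Management's best replies: N1→X; N2→W; N3→Y; N4→X.
Only (N2, W) has each player best-responding; Nash payoffs (16, 18).
Union's commitment gain: 16 − 16 = 0.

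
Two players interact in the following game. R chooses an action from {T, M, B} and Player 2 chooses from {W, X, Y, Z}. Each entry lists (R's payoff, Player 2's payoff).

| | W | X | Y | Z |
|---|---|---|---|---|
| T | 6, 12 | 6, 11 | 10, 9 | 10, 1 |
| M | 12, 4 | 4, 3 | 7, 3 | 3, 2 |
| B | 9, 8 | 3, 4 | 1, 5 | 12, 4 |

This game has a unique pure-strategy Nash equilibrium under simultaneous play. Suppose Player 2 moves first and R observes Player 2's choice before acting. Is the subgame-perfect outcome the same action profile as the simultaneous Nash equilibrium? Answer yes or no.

Work backward from R's decision.
- W: BR = M, leader payoff 4.
- X: BR = T, leader payoff 11.
- Y: BR = T, leader payoff 9.
- Z: BR = B, leader payoff 4.
Player 2's induced payoffs are 4, 11, 9, 4, so Player 2 commits to X. Subgame-perfect outcome: (T, X) with payoffs (6, 11).
For the simultaneous game, intersect best replies.
R's best replies: W→M; X→T; Y→T; Z→B.
Player 2's best replies: T→W; M→W; B→W.
The unique mutual best reply is (M, W), giving (12, 4).
Sequential outcome (T, X) differs from the Nash profile (M, W).

no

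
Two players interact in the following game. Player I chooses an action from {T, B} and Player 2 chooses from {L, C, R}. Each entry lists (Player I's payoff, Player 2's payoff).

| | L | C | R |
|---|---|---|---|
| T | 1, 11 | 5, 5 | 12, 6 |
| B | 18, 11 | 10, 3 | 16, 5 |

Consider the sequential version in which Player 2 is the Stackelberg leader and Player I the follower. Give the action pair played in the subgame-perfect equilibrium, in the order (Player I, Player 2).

(B, L)

Player I best-responds to each possible Player 2 move:
- L: BR = B, leader payoff 11.
- C: BR = B, leader payoff 3.
- R: BR = B, leader payoff 5.
Maximizing over 11, 3, 5, Player 2 chooses L. Subgame-perfect outcome: (B, L) with payoffs (18, 11).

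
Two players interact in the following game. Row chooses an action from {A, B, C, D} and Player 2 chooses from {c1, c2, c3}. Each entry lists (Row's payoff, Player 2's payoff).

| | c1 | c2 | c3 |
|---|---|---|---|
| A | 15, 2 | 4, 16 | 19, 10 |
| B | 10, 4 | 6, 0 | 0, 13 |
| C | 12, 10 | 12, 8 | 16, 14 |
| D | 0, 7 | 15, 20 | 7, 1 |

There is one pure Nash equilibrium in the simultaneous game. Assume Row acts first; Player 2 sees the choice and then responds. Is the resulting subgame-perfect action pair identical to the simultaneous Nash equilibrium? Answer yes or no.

no

Work backward from Player 2's decision.
- A: BR = c2, leader payoff 4.
- B: BR = c3, leader payoff 0.
- C: BR = c3, leader payoff 16.
- D: BR = c2, leader payoff 15.
Row's induced payoffs are 4, 0, 16, 15, so Row commits to C. Subgame-perfect outcome: (C, c3) with payoffs (16, 14).
Under simultaneous play:
Row's best replies: c1→A; c2→D; c3→A.
Player 2's best replies: A→c2; B→c3; C→c3; D→c2.
Only (D, c2) has each player best-responding; Nash payoffs (15, 20).
Sequential outcome (C, c3) differs from the Nash profile (D, c2).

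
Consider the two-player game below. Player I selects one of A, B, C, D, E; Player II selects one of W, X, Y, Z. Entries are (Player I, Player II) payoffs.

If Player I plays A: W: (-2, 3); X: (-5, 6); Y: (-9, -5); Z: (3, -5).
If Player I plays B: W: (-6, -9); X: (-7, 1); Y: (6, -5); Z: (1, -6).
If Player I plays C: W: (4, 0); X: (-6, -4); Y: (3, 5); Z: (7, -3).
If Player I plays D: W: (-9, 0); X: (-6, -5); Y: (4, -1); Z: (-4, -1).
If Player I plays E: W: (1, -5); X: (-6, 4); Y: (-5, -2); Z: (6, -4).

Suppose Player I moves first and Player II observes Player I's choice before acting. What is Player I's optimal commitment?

Solve by backward induction (Player I leads).
- A → Player II plays X (best of 3, 6, -5, -5); Player I gets -5.
- B → Player II plays X (best of -9, 1, -5, -6); Player I gets -7.
- C → Player II plays Y (best of 0, -4, 5, -3); Player I gets 3.
- D → Player II plays W (best of 0, -5, -1, -1); Player I gets -9.
- E → Player II plays X (best of -5, 4, -2, -4); Player I gets -6.
Maximizing over -5, -7, 3, -9, -6, Player I chooses C. Subgame-perfect outcome: (C, Y) with payoffs (3, 5).

C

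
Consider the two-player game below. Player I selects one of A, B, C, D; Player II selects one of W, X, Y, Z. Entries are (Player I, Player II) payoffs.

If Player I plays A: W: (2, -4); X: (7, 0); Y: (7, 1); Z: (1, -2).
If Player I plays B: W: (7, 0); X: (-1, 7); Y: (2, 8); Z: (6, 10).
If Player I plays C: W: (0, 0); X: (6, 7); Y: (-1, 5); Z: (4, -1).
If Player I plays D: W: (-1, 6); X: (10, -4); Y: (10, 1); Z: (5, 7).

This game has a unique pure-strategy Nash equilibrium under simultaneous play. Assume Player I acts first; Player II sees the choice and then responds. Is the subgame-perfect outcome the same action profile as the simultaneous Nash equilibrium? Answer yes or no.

no

Solve by backward induction (Player I leads).
- A: Player II compares -4, 0, 1, -2 and picks Y; Player I would get 7.
- B: Player II compares 0, 7, 8, 10 and picks Z; Player I would get 6.
- C: Player II compares 0, 7, 5, -1 and picks X; Player I would get 6.
- D: Player II compares 6, -4, 1, 7 and picks Z; Player I would get 5.
Maximizing over 7, 6, 6, 5, Player I chooses A. Subgame-perfect outcome: (A, Y) with payoffs (7, 1).
Under simultaneous play:
Player I's best replies: W→B; X→D; Y→D; Z→B.
Player II's best replies: A→Y; B→Z; C→X; D→Z.
Only (B, Z) has each player best-responding; Nash payoffs (6, 10).
Sequential outcome (A, Y) differs from the Nash profile (B, Z).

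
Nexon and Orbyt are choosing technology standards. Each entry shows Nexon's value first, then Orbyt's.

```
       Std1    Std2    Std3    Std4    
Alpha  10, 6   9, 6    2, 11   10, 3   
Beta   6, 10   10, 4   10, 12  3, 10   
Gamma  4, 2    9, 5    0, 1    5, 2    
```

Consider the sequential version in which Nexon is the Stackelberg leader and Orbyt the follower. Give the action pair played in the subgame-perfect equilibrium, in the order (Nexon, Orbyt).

(Beta, Std3)

Work backward from Orbyt's decision.
- Alpha: BR = Std3, leader payoff 2.
- Beta: BR = Std3, leader payoff 10.
- Gamma: BR = Std2, leader payoff 9.
Maximizing over 2, 10, 9, Nexon chooses Beta. Subgame-perfect outcome: (Beta, Std3) with payoffs (10, 12).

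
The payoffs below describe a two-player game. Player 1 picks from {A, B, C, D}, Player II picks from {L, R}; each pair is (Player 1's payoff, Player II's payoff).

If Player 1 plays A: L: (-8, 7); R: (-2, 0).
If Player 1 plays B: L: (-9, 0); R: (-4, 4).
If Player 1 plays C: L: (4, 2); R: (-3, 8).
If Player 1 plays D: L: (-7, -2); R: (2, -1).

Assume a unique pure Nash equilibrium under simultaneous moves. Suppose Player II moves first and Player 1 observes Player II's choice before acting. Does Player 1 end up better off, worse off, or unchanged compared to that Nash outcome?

better off

Backward induction with Player II moving first.
- L: Player 1 compares -8, -9, 4, -7 and picks C; Player II would get 2.
- R: Player 1 compares -2, -4, -3, 2 and picks D; Player II would get -1.
Player II's induced payoffs are 2, -1, so Player II commits to L. Subgame-perfect outcome: (C, L) with payoffs (4, 2).
For the simultaneous game, intersect best replies.
Player 1's best replies: L→C; R→D.
Player II's best replies: A→L; B→R; C→R; D→R.
Only (D, R) has each player best-responding; Nash payoffs (2, -1).
Player 1 earns 4 sequentially versus 2 at the Nash outcome: better off.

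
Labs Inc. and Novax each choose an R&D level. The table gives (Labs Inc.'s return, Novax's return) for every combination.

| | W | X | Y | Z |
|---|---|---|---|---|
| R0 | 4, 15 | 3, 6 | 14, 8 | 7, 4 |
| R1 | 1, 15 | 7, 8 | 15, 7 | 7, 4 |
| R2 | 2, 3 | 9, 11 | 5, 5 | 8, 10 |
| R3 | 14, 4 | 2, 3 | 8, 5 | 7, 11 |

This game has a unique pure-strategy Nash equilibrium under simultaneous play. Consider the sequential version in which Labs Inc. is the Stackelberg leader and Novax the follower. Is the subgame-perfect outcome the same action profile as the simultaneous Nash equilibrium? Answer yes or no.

Solve by backward induction (Labs Inc. leads).
- R0 → Novax plays W (best of 15, 6, 8, 4); Labs Inc. gets 4.
- R1 → Novax plays W (best of 15, 8, 7, 4); Labs Inc. gets 1.
- R2 → Novax plays X (best of 3, 11, 5, 10); Labs Inc. gets 9.
- R3 → Novax plays Z (best of 4, 3, 5, 11); Labs Inc. gets 7.
Among 4, 1, 9, 7, the best is 9 at R2. Subgame-perfect outcome: (R2, X) with payoffs (9, 11).
For the simultaneous game, intersect best replies.
Labs Inc.'s best replies: W→R3; X→R2; Y→R1; Z→R2.
Novax's best replies: R0→W; R1→W; R2→X; R3→Z.
Only (R2, X) has each player best-responding; Nash payoffs (9, 11).
Sequential outcome (R2, X) coincides with the Nash profile (R2, X).

yes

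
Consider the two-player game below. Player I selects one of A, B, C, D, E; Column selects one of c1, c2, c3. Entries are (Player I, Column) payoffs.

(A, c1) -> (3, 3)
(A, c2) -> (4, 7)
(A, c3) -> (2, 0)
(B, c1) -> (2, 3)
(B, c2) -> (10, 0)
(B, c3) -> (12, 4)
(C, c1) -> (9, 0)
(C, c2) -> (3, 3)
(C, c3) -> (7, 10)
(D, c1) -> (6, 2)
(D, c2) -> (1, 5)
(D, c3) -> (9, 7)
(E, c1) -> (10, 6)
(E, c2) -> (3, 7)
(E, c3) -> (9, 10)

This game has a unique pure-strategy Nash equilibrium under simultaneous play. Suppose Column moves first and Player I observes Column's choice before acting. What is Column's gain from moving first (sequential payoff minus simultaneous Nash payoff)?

Backward induction with Column moving first.
- c1: Player I compares 3, 2, 9, 6, 10 and picks E; Column would get 6.
- c2: Player I compares 4, 10, 3, 1, 3 and picks B; Column would get 0.
- c3: Player I compares 2, 12, 7, 9, 9 and picks B; Column would get 4.
Among 6, 0, 4, the best is 6 at c1. Subgame-perfect outcome: (E, c1) with payoffs (10, 6).
Under simultaneous play:
Player I's best replies: c1→E; c2→B; c3→B.
Column's best replies: A→c2; B→c3; C→c3; D→c3; E→c3.
Only (B, c3) has each player best-responding; Nash payoffs (12, 4).
Column's commitment gain: 6 − 4 = 2.

2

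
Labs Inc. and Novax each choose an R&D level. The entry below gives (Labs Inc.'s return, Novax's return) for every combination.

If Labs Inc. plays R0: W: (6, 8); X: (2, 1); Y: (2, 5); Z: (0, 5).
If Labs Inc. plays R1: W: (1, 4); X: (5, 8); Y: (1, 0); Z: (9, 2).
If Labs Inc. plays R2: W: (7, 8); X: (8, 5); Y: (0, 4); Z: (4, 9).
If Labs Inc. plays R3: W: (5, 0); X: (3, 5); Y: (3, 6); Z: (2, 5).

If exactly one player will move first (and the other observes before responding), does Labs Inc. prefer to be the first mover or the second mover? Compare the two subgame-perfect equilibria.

second

If Labs Inc. leads: Novax's best replies are R0→W, R1→X, R2→Z, R3→Y; Labs Inc.'s induced payoffs 6, 5, 4, 3; outcome (R0, W), payoffs (6, 8).
If Novax leads: Labs Inc.'s best replies are W→R2, X→R2, Y→R3, Z→R1; Novax's induced payoffs 8, 5, 6, 2; outcome (R2, W), payoffs (7, 8).
Labs Inc. gets 6 moving first and 7 moving second, so Labs Inc. prefers to move second.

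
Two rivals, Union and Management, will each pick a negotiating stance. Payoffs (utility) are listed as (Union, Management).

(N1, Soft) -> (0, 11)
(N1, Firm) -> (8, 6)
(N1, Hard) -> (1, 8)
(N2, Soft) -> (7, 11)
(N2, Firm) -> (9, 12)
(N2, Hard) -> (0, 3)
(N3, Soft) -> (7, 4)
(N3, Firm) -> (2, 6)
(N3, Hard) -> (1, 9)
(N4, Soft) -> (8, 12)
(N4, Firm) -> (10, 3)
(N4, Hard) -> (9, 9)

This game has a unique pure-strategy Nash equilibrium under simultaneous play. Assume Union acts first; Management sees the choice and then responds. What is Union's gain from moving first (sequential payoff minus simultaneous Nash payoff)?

Backward induction with Union moving first.
- N1: Management compares 11, 6, 8 and picks Soft; Union would get 0.
- N2: Management compares 11, 12, 3 and picks Firm; Union would get 9.
- N3: Management compares 4, 6, 9 and picks Hard; Union would get 1.
- N4: Management compares 12, 3, 9 and picks Soft; Union would get 8.
Maximizing over 0, 9, 1, 8, Union chooses N2. Subgame-perfect outcome: (N2, Firm) with payoffs (9, 12).
Now find the simultaneous Nash equilibrium.
Union's best replies: Soft→N4; Firm→N4; Hard→N4.
Management's best replies: N1→Soft; N2→Firm; N3→Hard; N4→Soft.
Only (N4, Soft) has each player best-responding; Nash payoffs (8, 12).
Union's commitment gain: 9 − 8 = 1.

1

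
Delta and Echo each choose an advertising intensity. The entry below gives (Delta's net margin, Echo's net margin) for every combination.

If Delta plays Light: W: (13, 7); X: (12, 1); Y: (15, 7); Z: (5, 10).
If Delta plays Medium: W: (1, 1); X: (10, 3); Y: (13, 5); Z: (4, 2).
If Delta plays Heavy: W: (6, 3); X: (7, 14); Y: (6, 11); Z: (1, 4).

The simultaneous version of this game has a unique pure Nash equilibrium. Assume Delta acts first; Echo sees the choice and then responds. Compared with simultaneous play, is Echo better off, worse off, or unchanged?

worse off

Work backward from Echo's decision.
- Light: Echo compares 7, 1, 7, 10 and picks Z; Delta would get 5.
- Medium: Echo compares 1, 3, 5, 2 and picks Y; Delta would get 13.
- Heavy: Echo compares 3, 14, 11, 4 and picks X; Delta would get 7.
Among 5, 13, 7, the best is 13 at Medium. Subgame-perfect outcome: (Medium, Y) with payoffs (13, 5).
Under simultaneous play:
Delta's best replies: W→Light; X→Light; Y→Light; Z→Light.
Echo's best replies: Light→Z; Medium→Y; Heavy→X.
The unique mutual best reply is (Light, Z), giving (5, 10).
Echo earns 5 sequentially versus 10 at the Nash outcome: worse off.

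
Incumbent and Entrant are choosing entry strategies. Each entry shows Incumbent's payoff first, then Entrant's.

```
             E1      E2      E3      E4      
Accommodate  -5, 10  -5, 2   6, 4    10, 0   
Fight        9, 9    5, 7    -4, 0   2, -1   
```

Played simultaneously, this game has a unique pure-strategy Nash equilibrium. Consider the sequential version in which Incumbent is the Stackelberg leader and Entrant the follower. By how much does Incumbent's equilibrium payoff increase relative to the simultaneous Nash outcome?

0

Work backward from Entrant's decision.
- Accommodate: BR = E1, leader payoff -5.
- Fight: BR = E1, leader payoff 9.
Incumbent's induced payoffs are -5, 9, so Incumbent commits to Fight. Subgame-perfect outcome: (Fight, E1) with payoffs (9, 9).
Now find the simultaneous Nash equilibrium.
Incumbent's best replies: E1→Fight; E2→Fight; E3→Accommodate; E4→Accommodate.
Entrant's best replies: Accommodate→E1; Fight→E1.
Only (Fight, E1) has each player best-responding; Nash payoffs (9, 9).
Incumbent's commitment gain: 9 − 9 = 0.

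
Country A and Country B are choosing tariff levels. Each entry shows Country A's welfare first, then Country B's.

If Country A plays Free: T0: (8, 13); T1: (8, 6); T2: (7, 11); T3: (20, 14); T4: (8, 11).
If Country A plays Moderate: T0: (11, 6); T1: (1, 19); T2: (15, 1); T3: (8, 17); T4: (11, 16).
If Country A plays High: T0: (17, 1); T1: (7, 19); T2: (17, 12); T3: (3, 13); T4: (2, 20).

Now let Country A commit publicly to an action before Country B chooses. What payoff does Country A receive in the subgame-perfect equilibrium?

20

Solve by backward induction (Country A leads).
- Free → Country B plays T3 (best of 13, 6, 11, 14, 11); Country A gets 20.
- Moderate → Country B plays T1 (best of 6, 19, 1, 17, 16); Country A gets 1.
- High → Country B plays T4 (best of 1, 19, 12, 13, 20); Country A gets 2.
Among 20, 1, 2, the best is 20 at Free. Subgame-perfect outcome: (Free, T3) with payoffs (20, 14).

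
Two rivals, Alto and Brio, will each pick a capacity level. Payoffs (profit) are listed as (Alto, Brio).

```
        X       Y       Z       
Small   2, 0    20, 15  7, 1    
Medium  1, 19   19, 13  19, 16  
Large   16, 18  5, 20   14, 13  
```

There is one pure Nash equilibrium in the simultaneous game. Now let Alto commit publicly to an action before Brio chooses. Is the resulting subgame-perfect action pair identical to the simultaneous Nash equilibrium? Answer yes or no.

yes

Brio best-responds to each possible Alto move:
- Small → Brio plays Y (best of 0, 15, 1); Alto gets 20.
- Medium → Brio plays X (best of 19, 13, 16); Alto gets 1.
- Large → Brio plays Y (best of 18, 20, 13); Alto gets 5.
Maximizing over 20, 1, 5, Alto chooses Small. Subgame-perfect outcome: (Small, Y) with payoffs (20, 15).
Under simultaneous play:
Alto's best replies: X→Large; Y→Small; Z→Medium.
Brio's best replies: Small→Y; Medium→X; Large→Y.
The unique mutual best reply is (Small, Y), giving (20, 15).
Sequential outcome (Small, Y) coincides with the Nash profile (Small, Y).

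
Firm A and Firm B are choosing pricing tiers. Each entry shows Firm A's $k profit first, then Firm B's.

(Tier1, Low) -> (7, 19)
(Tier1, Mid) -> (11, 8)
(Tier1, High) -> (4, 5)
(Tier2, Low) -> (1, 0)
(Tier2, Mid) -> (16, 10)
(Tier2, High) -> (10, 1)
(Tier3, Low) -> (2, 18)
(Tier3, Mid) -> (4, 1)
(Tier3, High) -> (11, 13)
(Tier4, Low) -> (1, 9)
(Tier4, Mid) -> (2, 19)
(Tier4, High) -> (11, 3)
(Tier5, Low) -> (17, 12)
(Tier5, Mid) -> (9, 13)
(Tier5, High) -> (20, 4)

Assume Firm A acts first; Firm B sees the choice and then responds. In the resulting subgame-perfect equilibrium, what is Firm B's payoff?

10

Solve by backward induction (Firm A leads).
- Tier1: Firm B compares 19, 8, 5 and picks Low; Firm A would get 7.
- Tier2: Firm B compares 0, 10, 1 and picks Mid; Firm A would get 16.
- Tier3: Firm B compares 18, 1, 13 and picks Low; Firm A would get 2.
- Tier4: Firm B compares 9, 19, 3 and picks Mid; Firm A would get 2.
- Tier5: Firm B compares 12, 13, 4 and picks Mid; Firm A would get 9.
Firm A's induced payoffs are 7, 16, 2, 2, 9, so Firm A commits to Tier2. Subgame-perfect outcome: (Tier2, Mid) with payoffs (16, 10).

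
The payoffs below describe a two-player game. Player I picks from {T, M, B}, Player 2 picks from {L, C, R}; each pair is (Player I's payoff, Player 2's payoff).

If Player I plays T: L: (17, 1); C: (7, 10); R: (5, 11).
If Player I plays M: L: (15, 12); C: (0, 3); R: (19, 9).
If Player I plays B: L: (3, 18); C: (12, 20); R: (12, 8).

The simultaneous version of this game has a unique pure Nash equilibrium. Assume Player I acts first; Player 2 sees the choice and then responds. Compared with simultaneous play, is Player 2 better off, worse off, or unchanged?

Solve by backward induction (Player I leads).
- T: Player 2 compares 1, 10, 11 and picks R; Player I would get 5.
- M: Player 2 compares 12, 3, 9 and picks L; Player I would get 15.
- B: Player 2 compares 18, 20, 8 and picks C; Player I would get 12.
Maximizing over 5, 15, 12, Player I chooses M. Subgame-perfect outcome: (M, L) with payoffs (15, 12).
Under simultaneous play:
Player I's best replies: L→T; C→B; R→M.
Player 2's best replies: T→R; M→L; B→C.
The unique mutual best reply is (B, C), giving (12, 20).
Player 2 earns 12 sequentially versus 20 at the Nash outcome: worse off.

worse off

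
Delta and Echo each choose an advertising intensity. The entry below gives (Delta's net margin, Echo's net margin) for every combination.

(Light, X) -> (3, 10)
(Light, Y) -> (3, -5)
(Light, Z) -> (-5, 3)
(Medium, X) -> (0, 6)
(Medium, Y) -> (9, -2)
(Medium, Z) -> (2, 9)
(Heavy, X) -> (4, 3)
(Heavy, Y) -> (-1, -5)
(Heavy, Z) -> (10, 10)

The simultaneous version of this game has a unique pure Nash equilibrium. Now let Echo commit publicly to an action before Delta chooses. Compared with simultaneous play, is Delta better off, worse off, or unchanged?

Work backward from Delta's decision.
- X: Delta compares 3, 0, 4 and picks Heavy; Echo would get 3.
- Y: Delta compares 3, 9, -1 and picks Medium; Echo would get -2.
- Z: Delta compares -5, 2, 10 and picks Heavy; Echo would get 10.
Echo's induced payoffs are 3, -2, 10, so Echo commits to Z. Subgame-perfect outcome: (Heavy, Z) with payoffs (10, 10).
For the simultaneous game, intersect best replies.
Delta's best replies: X→Heavy; Y→Medium; Z→Heavy.
Echo's best replies: Light→X; Medium→Z; Heavy→Z.
The unique mutual best reply is (Heavy, Z), giving (10, 10).
Delta earns 10 sequentially versus 10 at the Nash outcome: unchanged.

unchanged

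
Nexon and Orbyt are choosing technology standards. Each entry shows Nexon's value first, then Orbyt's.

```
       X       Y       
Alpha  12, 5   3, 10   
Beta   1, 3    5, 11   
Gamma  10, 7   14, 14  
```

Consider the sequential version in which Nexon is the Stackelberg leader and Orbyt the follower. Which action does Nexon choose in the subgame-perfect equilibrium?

Gamma

Backward induction with Nexon moving first.
- Alpha: Orbyt compares 5, 10 and picks Y; Nexon would get 3.
- Beta: Orbyt compares 3, 11 and picks Y; Nexon would get 5.
- Gamma: Orbyt compares 7, 14 and picks Y; Nexon would get 14.
Nexon's induced payoffs are 3, 5, 14, so Nexon commits to Gamma. Subgame-perfect outcome: (Gamma, Y) with payoffs (14, 14).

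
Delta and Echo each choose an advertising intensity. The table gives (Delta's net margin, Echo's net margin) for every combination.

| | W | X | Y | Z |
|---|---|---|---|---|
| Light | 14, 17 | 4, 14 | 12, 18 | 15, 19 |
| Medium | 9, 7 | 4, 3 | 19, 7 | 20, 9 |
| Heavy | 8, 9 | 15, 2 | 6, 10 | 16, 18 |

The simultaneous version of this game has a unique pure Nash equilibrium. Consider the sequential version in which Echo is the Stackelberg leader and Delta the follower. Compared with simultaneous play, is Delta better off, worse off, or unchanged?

worse off

Backward induction with Echo moving first.
- W: BR = Light, leader payoff 17.
- X: BR = Heavy, leader payoff 2.
- Y: BR = Medium, leader payoff 7.
- Z: BR = Medium, leader payoff 9.
Maximizing over 17, 2, 7, 9, Echo chooses W. Subgame-perfect outcome: (Light, W) with payoffs (14, 17).
For the simultaneous game, intersect best replies.
Delta's best replies: W→Light; X→Heavy; Y→Medium; Z→Medium.
Echo's best replies: Light→Z; Medium→Z; Heavy→Z.
The unique mutual best reply is (Medium, Z), giving (20, 9).
Delta earns 14 sequentially versus 20 at the Nash outcome: worse off.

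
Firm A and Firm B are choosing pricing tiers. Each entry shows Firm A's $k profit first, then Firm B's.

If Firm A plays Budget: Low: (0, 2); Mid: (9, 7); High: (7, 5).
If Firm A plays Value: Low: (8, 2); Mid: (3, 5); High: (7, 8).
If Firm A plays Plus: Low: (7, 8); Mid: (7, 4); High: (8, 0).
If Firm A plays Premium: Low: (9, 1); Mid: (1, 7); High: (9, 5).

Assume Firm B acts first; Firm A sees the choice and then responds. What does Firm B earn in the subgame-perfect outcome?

Firm A best-responds to each possible Firm B move:
- Low → Firm A plays Premium (best of 0, 8, 7, 9); Firm B gets 1.
- Mid → Firm A plays Budget (best of 9, 3, 7, 1); Firm B gets 7.
- High → Firm A plays Premium (best of 7, 7, 8, 9); Firm B gets 5.
Firm B's induced payoffs are 1, 7, 5, so Firm B commits to Mid. Subgame-perfect outcome: (Budget, Mid) with payoffs (9, 7).

7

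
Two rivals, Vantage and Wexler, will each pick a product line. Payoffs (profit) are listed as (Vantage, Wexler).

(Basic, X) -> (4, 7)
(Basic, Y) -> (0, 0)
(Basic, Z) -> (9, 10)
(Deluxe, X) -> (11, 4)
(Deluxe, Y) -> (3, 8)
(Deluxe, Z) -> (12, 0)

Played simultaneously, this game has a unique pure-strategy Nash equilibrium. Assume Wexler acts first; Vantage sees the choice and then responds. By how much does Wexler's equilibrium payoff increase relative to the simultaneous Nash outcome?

0

Vantage best-responds to each possible Wexler move:
- X: Vantage compares 4, 11 and picks Deluxe; Wexler would get 4.
- Y: Vantage compares 0, 3 and picks Deluxe; Wexler would get 8.
- Z: Vantage compares 9, 12 and picks Deluxe; Wexler would get 0.
Maximizing over 4, 8, 0, Wexler chooses Y. Subgame-perfect outcome: (Deluxe, Y) with payoffs (3, 8).
Under simultaneous play:
Vantage's best replies: X→Deluxe; Y→Deluxe; Z→Deluxe.
Wexler's best replies: Basic→Z; Deluxe→Y.
The unique mutual best reply is (Deluxe, Y), giving (3, 8).
Wexler's commitment gain: 8 − 8 = 0.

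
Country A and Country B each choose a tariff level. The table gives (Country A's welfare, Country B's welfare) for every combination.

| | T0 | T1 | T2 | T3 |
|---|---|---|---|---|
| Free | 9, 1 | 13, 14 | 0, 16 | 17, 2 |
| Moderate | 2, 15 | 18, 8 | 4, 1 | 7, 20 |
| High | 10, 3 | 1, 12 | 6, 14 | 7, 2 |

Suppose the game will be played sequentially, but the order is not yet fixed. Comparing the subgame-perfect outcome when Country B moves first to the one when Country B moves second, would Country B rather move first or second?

If Country A leads: Country B's best replies are Free→T2, Moderate→T3, High→T2; Country A's induced payoffs 0, 7, 6; outcome (Moderate, T3), payoffs (7, 20).
If Country B leads: Country A's best replies are T0→High, T1→Moderate, T2→High, T3→Free; Country B's induced payoffs 3, 8, 14, 2; outcome (High, T2), payoffs (6, 14).
Country B gets 14 moving first and 20 moving second, so Country B prefers to move second.

second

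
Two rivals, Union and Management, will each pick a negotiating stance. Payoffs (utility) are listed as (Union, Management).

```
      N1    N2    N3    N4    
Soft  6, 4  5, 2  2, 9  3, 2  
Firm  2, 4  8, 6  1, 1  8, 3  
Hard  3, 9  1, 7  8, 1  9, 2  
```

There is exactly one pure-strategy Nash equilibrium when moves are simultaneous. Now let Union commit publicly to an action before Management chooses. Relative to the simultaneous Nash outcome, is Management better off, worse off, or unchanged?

unchanged

Work backward from Management's decision.
- Soft → Management plays N3 (best of 4, 2, 9, 2); Union gets 2.
- Firm → Management plays N2 (best of 4, 6, 1, 3); Union gets 8.
- Hard → Management plays N1 (best of 9, 7, 1, 2); Union gets 3.
Union's induced payoffs are 2, 8, 3, so Union commits to Firm. Subgame-perfect outcome: (Firm, N2) with payoffs (8, 6).
Under simultaneous play:
Union's best replies: N1→Soft; N2→Firm; N3→Hard; N4→Hard.
Management's best replies: Soft→N3; Firm→N2; Hard→N1.
The unique mutual best reply is (Firm, N2), giving (8, 6).
Management earns 6 sequentially versus 6 at the Nash outcome: unchanged.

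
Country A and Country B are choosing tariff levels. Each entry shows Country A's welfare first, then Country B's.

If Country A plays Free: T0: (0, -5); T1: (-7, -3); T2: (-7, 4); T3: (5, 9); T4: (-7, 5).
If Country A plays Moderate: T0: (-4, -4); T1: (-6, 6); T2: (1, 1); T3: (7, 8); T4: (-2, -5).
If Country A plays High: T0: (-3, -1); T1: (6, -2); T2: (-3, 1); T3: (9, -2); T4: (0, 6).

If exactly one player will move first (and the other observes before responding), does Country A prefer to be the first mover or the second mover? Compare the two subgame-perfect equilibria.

first

If Country A leads: Country B's best replies are Free→T3, Moderate→T3, High→T4; Country A's induced payoffs 5, 7, 0; outcome (Moderate, T3), payoffs (7, 8).
If Country B leads: Country A's best replies are T0→Free, T1→High, T2→Moderate, T3→High, T4→High; Country B's induced payoffs -5, -2, 1, -2, 6; outcome (High, T4), payoffs (0, 6).
Country A gets 7 moving first and 0 moving second, so Country A prefers to move first.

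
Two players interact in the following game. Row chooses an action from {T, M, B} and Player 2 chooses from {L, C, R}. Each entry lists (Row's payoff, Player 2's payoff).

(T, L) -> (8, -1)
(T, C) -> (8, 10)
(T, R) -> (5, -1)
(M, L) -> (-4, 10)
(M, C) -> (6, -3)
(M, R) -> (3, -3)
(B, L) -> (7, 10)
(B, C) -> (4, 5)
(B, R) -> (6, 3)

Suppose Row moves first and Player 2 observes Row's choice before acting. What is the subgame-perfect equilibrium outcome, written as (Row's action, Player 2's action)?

Backward induction with Row moving first.
- T → Player 2 plays C (best of -1, 10, -1); Row gets 8.
- M → Player 2 plays L (best of 10, -3, -3); Row gets -4.
- B → Player 2 plays L (best of 10, 5, 3); Row gets 7.
Row's induced payoffs are 8, -4, 7, so Row commits to T. Subgame-perfect outcome: (T, C) with payoffs (8, 10).

(T, C)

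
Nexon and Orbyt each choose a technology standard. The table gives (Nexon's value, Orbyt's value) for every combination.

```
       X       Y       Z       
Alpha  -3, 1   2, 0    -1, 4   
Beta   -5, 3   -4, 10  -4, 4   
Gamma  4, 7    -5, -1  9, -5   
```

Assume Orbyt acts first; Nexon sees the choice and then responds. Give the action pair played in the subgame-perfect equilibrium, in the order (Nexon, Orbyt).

Solve by backward induction (Orbyt leads).
- X: Nexon compares -3, -5, 4 and picks Gamma; Orbyt would get 7.
- Y: Nexon compares 2, -4, -5 and picks Alpha; Orbyt would get 0.
- Z: Nexon compares -1, -4, 9 and picks Gamma; Orbyt would get -5.
Maximizing over 7, 0, -5, Orbyt chooses X. Subgame-perfect outcome: (Gamma, X) with payoffs (4, 7).

(Gamma, X)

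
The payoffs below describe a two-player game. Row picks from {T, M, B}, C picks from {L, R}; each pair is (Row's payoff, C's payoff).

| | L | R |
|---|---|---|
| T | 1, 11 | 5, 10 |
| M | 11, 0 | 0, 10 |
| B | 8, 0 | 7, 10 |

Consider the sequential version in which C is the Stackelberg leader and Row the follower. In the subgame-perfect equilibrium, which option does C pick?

R

Work backward from Row's decision.
- L: BR = M, leader payoff 0.
- R: BR = B, leader payoff 10.
Among 0, 10, the best is 10 at R. Subgame-perfect outcome: (B, R) with payoffs (7, 10).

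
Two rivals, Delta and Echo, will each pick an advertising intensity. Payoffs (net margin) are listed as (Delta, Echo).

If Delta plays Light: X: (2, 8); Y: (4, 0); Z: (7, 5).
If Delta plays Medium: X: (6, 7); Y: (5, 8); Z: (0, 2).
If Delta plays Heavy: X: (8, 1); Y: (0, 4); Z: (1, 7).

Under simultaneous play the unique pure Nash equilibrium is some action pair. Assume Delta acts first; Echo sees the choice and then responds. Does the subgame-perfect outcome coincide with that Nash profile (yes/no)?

Echo best-responds to each possible Delta move:
- Light → Echo plays X (best of 8, 0, 5); Delta gets 2.
- Medium → Echo plays Y (best of 7, 8, 2); Delta gets 5.
- Heavy → Echo plays Z (best of 1, 4, 7); Delta gets 1.
Delta's induced payoffs are 2, 5, 1, so Delta commits to Medium. Subgame-perfect outcome: (Medium, Y) with payoffs (5, 8).
Under simultaneous play:
Delta's best replies: X→Heavy; Y→Medium; Z→Light.
Echo's best replies: Light→X; Medium→Y; Heavy→Z.
The unique mutual best reply is (Medium, Y), giving (5, 8).
Sequential outcome (Medium, Y) coincides with the Nash profile (Medium, Y).

yes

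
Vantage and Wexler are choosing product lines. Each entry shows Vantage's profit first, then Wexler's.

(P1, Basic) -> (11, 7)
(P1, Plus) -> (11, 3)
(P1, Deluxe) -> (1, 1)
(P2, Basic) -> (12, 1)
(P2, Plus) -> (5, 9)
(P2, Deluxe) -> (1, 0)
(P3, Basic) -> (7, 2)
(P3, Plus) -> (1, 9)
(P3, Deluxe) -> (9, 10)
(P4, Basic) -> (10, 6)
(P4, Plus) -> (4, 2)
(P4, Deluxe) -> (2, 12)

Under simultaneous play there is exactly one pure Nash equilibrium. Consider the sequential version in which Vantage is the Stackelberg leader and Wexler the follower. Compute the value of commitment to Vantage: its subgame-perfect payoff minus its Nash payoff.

2

Solve by backward induction (Vantage leads).
- P1: BR = Basic, leader payoff 11.
- P2: BR = Plus, leader payoff 5.
- P3: BR = Deluxe, leader payoff 9.
- P4: BR = Deluxe, leader payoff 2.
Among 11, 5, 9, 2, the best is 11 at P1. Subgame-perfect outcome: (P1, Basic) with payoffs (11, 7).
Under simultaneous play:
Vantage's best replies: Basic→P2; Plus→P1; Deluxe→P3.
Wexler's best replies: P1→Basic; P2→Plus; P3→Deluxe; P4→Deluxe.
Only (P3, Deluxe) has each player best-responding; Nash payoffs (9, 10).
Vantage's commitment gain: 11 − 9 = 2.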